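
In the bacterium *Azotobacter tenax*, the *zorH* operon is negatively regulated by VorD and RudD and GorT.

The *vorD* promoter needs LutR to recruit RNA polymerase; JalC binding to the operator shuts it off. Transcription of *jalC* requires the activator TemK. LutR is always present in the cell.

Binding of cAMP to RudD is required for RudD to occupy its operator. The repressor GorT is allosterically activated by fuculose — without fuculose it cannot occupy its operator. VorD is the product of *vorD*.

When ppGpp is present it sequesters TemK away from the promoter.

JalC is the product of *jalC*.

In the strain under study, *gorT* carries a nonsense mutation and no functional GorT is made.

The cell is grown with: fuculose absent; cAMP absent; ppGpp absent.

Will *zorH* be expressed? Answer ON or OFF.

ON

ppGpp is absent, so TemK is active.
No repressor is bound and TemK is active, so *jalC* is transcribed.
So JalC is produced and active.
LutR is produced constitutively and is active.
With repressor JalC bound, *vorD* is not transcribed.
So VorD is not produced.
cAMP is absent, so RudD is inactive.
GorT is non-functional in this strain, so it has no effect.
With no repressor bound, *zorH* is transcribed.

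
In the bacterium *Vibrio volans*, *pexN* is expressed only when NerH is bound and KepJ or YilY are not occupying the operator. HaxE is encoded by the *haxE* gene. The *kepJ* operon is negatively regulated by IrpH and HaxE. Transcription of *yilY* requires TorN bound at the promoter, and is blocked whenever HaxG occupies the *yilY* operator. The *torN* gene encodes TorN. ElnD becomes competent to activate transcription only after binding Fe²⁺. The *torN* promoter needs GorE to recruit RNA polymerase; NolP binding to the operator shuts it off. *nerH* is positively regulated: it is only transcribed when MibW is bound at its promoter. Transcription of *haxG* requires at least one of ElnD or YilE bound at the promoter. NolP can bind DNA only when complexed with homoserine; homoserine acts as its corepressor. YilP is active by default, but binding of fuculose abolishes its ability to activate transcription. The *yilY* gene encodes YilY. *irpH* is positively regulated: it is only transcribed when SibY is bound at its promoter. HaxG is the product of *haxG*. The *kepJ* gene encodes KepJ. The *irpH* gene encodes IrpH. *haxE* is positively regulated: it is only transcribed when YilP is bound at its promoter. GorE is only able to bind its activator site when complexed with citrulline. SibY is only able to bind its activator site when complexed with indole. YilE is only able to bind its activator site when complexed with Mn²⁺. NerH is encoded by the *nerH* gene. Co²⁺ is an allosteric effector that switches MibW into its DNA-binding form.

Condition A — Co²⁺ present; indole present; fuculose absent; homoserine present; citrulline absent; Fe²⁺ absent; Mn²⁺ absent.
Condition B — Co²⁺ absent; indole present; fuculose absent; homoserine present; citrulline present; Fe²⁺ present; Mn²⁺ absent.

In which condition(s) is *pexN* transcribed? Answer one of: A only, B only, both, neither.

Condition A:
Co²⁺ is present, so MibW is active.
No repressor is bound and MibW is active, so *nerH* is transcribed.
So NerH is produced and active.
Indole is present, so SibY is active.
No repressor is bound and SibY is active, so *irpH* is transcribed.
So IrpH is produced and active.
Fuculose is absent, so YilP is active.
No repressor is bound and YilP is active, so *haxE* is transcribed.
So HaxE is produced and active.
With repressor IrpH bound, *kepJ* is not transcribed.
So KepJ is not produced.
Homoserine is present, so NolP is active.
Citrulline is absent, so GorE is inactive.
With repressor NolP bound, *torN* is not transcribed.
So TorN is not produced.
Fe²⁺ is absent, so ElnD is inactive.
Mn²⁺ is absent, so YilE is inactive.
No activator is available at the *haxG* promoter, so *haxG* is not transcribed.
So HaxG is not produced.
Required activator TorN is absent, so *yilY* is not transcribed.
So YilY is not produced.
No repressor is bound and NerH is active, so *pexN* is transcribed.
→ *pexN* is ON in A.
Condition B:
Co²⁺ is absent, so MibW is inactive.
Required activator MibW is absent, so *nerH* is not transcribed.
So NerH is not produced.
Indole is present, so SibY is active.
No repressor is bound and SibY is active, so *irpH* is transcribed.
So IrpH is produced and active.
Fuculose is absent, so YilP is active.
No repressor is bound and YilP is active, so *haxE* is transcribed.
So HaxE is produced and active.
With repressor IrpH bound, *kepJ* is not transcribed.
So KepJ is not produced.
Homoserine is present, so NolP is active.
Citrulline is present, so GorE is active.
With repressor NolP bound, *torN* is not transcribed.
So TorN is not produced.
Fe²⁺ is present, so ElnD is active.
Mn²⁺ is absent, so YilE is inactive.
Activator ElnD is present, so *haxG* is transcribed.
So HaxG is produced and active.
With repressor HaxG bound, *yilY* is not transcribed.
So YilY is not produced.
Required activator NerH is absent, so *pexN* is not transcribed.
→ *pexN* is OFF in B.

A only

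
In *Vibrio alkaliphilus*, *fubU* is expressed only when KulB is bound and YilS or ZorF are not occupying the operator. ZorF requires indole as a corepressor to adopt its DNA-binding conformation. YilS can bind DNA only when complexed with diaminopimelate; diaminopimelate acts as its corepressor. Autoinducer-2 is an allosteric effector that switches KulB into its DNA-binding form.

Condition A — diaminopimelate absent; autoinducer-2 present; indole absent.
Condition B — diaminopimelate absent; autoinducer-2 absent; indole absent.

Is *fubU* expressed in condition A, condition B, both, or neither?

A only

Condition A:
Diaminopimelate is absent, so YilS is inactive.
Autoinducer-2 is present, so KulB is active.
Indole is absent, so ZorF is inactive.
No repressor is bound and KulB is active, so *fubU* is transcribed.
→ *fubU* is ON in A.
Condition B:
Diaminopimelate is absent, so YilS is inactive.
Autoinducer-2 is absent, so KulB is inactive.
Indole is absent, so ZorF is inactive.
Required activator KulB is absent, so *fubU* is not transcribed.
→ *fubU* is OFF in B.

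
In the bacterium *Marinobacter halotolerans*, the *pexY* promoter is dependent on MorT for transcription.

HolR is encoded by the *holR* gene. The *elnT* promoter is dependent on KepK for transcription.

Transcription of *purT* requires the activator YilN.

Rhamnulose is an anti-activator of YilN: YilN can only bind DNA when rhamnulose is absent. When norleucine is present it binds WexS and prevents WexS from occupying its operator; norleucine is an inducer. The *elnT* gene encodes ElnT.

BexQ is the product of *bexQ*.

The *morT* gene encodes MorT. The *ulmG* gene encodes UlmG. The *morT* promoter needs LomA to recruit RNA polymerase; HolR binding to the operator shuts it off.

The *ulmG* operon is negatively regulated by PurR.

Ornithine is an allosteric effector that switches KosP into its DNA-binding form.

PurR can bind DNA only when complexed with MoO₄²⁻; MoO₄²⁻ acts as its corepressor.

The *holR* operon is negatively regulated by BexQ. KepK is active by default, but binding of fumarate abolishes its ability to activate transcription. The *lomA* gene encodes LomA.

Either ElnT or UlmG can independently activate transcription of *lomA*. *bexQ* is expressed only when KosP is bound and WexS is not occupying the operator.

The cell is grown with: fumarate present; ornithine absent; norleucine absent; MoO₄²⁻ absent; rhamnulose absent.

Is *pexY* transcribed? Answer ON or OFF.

Norleucine is absent, so WexS is active.
Ornithine is absent, so KosP is inactive.
With repressor WexS bound, *bexQ* is not transcribed.
So BexQ is not produced.
With no repressor bound, *holR* is transcribed.
So HolR is produced and active.
Fumarate is present, so KepK is inactive.
Required activator KepK is absent, so *elnT* is not transcribed.
So ElnT is not produced.
MoO₄²⁻ is absent, so PurR is inactive.
With no repressor bound, *ulmG* is transcribed.
So UlmG is produced and active.
Activator UlmG is present, so *lomA* is transcribed.
So LomA is produced and active.
With repressor HolR bound, *morT* is not transcribed.
So MorT is not produced.
Required activator MorT is absent, so *pexY* is not transcribed.

OFF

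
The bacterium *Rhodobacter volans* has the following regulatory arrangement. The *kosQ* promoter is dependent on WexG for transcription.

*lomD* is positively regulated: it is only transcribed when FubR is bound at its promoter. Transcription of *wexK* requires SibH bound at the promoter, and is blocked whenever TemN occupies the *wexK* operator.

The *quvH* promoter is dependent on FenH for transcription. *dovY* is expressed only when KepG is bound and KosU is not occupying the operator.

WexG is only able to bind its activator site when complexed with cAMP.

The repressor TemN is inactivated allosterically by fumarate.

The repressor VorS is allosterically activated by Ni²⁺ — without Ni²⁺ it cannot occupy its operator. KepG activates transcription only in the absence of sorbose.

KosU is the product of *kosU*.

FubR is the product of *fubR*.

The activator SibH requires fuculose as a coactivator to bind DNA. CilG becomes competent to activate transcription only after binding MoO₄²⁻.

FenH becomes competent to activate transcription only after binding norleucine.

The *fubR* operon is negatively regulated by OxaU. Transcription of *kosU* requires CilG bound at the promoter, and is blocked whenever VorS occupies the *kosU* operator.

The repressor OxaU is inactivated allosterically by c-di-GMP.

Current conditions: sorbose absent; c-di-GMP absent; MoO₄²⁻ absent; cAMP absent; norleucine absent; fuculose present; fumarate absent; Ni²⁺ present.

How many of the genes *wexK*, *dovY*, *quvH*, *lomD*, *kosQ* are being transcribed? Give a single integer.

Fumarate is absent, so TemN is active.
Fuculose is present, so SibH is active.
With repressor TemN bound, *wexK* is not transcribed.
→ *wexK* is OFF.
Ni²⁺ is present, so VorS is active.
MoO₄²⁻ is absent, so CilG is inactive.
With repressor VorS bound, *kosU* is not transcribed.
So KosU is not produced.
Sorbose is absent, so KepG is active.
No repressor is bound and KepG is active, so *dovY* is transcribed.
→ *dovY* is ON.
Norleucine is absent, so FenH is inactive.
Required activator FenH is absent, so *quvH* is not transcribed.
→ *quvH* is OFF.
c-di-GMP is absent, so OxaU is active.
With repressor OxaU bound, *fubR* is not transcribed.
So FubR is not produced.
Required activator FubR is absent, so *lomD* is not transcribed.
→ *lomD* is OFF.
cAMP is absent, so WexG is inactive.
Required activator WexG is absent, so *kosQ* is not transcribed.
→ *kosQ* is OFF.
1 of the 5 genes is transcribed.

1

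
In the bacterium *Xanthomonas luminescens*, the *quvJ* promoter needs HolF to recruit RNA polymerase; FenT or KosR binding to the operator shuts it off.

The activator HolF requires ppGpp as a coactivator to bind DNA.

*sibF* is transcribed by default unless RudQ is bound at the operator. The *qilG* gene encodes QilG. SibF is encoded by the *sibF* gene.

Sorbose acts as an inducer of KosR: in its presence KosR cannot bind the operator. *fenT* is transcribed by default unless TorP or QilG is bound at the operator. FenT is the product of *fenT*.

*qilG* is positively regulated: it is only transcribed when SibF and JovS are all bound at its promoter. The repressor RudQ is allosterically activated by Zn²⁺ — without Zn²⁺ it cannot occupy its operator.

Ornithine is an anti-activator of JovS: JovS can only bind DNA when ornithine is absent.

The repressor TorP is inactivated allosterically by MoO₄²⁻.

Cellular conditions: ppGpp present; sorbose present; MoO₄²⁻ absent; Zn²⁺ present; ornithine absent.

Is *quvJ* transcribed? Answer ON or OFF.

MoO₄²⁻ is absent, so TorP is active.
Zn²⁺ is present, so RudQ is active.
With repressor RudQ bound, *sibF* is not transcribed.
So SibF is not produced.
Ornithine is absent, so JovS is active.
Required activator SibF is absent, so *qilG* is not transcribed.
So QilG is not produced.
With repressor TorP bound, *fenT* is not transcribed.
So FenT is not produced.
ppGpp is present, so HolF is active.
Sorbose is present, so KosR is inactive.
No repressor is bound and HolF is active, so *quvJ* is transcribed.

ON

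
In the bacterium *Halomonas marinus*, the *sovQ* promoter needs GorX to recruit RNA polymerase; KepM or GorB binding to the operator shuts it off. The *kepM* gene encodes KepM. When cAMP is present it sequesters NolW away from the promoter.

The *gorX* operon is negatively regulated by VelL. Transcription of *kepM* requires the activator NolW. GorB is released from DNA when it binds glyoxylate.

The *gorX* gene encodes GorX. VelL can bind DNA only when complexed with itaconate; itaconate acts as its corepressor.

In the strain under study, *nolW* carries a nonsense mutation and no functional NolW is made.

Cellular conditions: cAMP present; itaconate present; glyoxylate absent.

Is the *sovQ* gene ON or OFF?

OFF

Itaconate is present, so VelL is active.
With repressor VelL bound, *gorX* is not transcribed.
So GorX is not produced.
NolW is non-functional in this strain, so it has no effect.
Required activator NolW is absent, so *kepM* is not transcribed.
So KepM is not produced.
Glyoxylate is absent, so GorB is active.
With repressor GorB bound, *sovQ* is not transcribed.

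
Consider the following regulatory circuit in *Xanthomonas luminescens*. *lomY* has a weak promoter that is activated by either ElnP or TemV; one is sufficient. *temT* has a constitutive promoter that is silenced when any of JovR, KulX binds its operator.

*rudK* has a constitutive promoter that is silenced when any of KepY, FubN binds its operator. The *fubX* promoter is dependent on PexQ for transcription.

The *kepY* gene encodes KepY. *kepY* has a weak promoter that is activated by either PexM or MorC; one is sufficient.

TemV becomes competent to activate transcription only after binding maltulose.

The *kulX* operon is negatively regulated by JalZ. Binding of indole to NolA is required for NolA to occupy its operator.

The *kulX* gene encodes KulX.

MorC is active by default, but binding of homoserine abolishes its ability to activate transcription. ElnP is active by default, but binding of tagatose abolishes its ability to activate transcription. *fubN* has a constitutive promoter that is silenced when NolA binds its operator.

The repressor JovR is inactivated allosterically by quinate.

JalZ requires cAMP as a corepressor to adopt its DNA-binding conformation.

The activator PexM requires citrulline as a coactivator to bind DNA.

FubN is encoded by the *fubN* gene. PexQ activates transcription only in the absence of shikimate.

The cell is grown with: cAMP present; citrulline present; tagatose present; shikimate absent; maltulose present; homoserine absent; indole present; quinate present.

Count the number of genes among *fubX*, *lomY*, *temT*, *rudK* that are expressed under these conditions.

3

Shikimate is absent, so PexQ is active.
No repressor is bound and PexQ is active, so *fubX* is transcribed.
→ *fubX* is ON.
Tagatose is present, so ElnP is inactive.
Maltulose is present, so TemV is active.
Activator TemV is present, so *lomY* is transcribed.
→ *lomY* is ON.
Quinate is present, so JovR is inactive.
cAMP is present, so JalZ is active.
With repressor JalZ bound, *kulX* is not transcribed.
So KulX is not produced.
With no repressor bound, *temT* is transcribed.
→ *temT* is ON.
Citrulline is present, so PexM is active.
Homoserine is absent, so MorC is active.
Activator PexM is present, so *kepY* is transcribed.
So KepY is produced and active.
Indole is present, so NolA is active.
With repressor NolA bound, *fubN* is not transcribed.
So FubN is not produced.
With repressor KepY bound, *rudK* is not transcribed.
→ *rudK* is OFF.
3 of the 4 genes are transcribed.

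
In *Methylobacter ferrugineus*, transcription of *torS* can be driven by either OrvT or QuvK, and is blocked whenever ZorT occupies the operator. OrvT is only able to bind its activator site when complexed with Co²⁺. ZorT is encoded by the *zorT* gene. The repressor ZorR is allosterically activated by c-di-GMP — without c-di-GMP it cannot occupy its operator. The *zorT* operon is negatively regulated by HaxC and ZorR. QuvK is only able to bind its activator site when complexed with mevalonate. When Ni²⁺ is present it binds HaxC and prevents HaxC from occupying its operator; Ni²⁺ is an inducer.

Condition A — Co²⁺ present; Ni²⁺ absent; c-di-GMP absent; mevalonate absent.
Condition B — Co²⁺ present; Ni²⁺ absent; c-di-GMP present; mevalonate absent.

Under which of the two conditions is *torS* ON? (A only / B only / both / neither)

both

Condition A:
Co²⁺ is present, so OrvT is active.
Ni²⁺ is absent, so HaxC is active.
c-di-GMP is absent, so ZorR is inactive.
With repressor HaxC bound, *zorT* is not transcribed.
So ZorT is not produced.
Mevalonate is absent, so QuvK is inactive.
Activator OrvT is present, so *torS* is transcribed.
→ *torS* is ON in A.
Condition B:
Co²⁺ is present, so OrvT is active.
Ni²⁺ is absent, so HaxC is active.
c-di-GMP is present, so ZorR is active.
With repressor HaxC bound, *zorT* is not transcribed.
So ZorT is not produced.
Mevalonate is absent, so QuvK is inactive.
Activator OrvT is present, so *torS* is transcribed.
→ *torS* is ON in B.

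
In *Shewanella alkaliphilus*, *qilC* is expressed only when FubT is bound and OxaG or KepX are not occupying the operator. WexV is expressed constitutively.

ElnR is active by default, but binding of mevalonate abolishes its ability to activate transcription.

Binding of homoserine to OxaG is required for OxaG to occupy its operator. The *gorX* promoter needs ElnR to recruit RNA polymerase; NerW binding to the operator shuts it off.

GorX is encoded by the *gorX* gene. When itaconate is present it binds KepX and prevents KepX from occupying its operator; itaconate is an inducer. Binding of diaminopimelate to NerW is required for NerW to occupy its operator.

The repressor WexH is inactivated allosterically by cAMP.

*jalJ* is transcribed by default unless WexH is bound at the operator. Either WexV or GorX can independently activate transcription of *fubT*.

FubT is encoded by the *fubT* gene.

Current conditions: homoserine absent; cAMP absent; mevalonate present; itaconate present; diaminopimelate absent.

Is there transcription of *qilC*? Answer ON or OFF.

ON

Homoserine is absent, so OxaG is inactive.
WexV is produced constitutively and is active.
Diaminopimelate is absent, so NerW is inactive.
Mevalonate is present, so ElnR is inactive.
Required activator ElnR is absent, so *gorX* is not transcribed.
So GorX is not produced.
Activator WexV is present, so *fubT* is transcribed.
So FubT is produced and active.
Itaconate is present, so KepX is inactive.
No repressor is bound and FubT is active, so *qilC* is transcribed.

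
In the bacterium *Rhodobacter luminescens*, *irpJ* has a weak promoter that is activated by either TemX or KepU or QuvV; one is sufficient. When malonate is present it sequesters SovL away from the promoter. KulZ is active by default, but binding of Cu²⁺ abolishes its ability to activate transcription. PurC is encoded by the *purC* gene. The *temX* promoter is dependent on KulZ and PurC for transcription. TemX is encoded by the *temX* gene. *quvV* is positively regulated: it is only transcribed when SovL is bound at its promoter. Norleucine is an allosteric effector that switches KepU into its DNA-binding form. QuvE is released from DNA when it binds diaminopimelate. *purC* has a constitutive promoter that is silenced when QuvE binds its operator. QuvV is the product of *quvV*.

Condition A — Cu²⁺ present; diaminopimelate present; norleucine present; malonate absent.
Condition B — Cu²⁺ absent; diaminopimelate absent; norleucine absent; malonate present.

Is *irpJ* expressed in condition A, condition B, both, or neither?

A only

Condition A:
Cu²⁺ is present, so KulZ is inactive.
Diaminopimelate is present, so QuvE is inactive.
With no repressor bound, *purC* is transcribed.
So PurC is produced and active.
Required activator KulZ is absent, so *temX* is not transcribed.
So TemX is not produced.
Norleucine is present, so KepU is active.
Malonate is absent, so SovL is active.
No repressor is bound and SovL is active, so *quvV* is transcribed.
So QuvV is produced and active.
Activator KepU is present, so *irpJ* is transcribed.
→ *irpJ* is ON in A.
Condition B:
Cu²⁺ is absent, so KulZ is active.
Diaminopimelate is absent, so QuvE is active.
With repressor QuvE bound, *purC* is not transcribed.
So PurC is not produced.
Required activator PurC is absent, so *temX* is not transcribed.
So TemX is not produced.
Norleucine is absent, so KepU is inactive.
Malonate is present, so SovL is inactive.
Required activator SovL is absent, so *quvV* is not transcribed.
So QuvV is not produced.
No activator is available at the *irpJ* promoter, so *irpJ* is not transcribed.
→ *irpJ* is OFF in B.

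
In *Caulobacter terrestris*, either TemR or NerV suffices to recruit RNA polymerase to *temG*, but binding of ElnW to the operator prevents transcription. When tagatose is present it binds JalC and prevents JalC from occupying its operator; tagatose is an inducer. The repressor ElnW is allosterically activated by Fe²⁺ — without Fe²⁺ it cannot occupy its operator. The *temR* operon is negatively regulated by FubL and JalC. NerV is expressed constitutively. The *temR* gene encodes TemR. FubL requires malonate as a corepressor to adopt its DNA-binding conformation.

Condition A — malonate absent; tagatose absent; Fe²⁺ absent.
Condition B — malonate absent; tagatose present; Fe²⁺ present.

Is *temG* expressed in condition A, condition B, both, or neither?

A only

Condition A:
Malonate is absent, so FubL is inactive.
Tagatose is absent, so JalC is active.
With repressor JalC bound, *temR* is not transcribed.
So TemR is not produced.
NerV is produced constitutively and is active.
Fe²⁺ is absent, so ElnW is inactive.
Activator NerV is present, so *temG* is transcribed.
→ *temG* is ON in A.
Condition B:
Malonate is absent, so FubL is inactive.
Tagatose is present, so JalC is inactive.
With no repressor bound, *temR* is transcribed.
So TemR is produced and active.
NerV is produced constitutively and is active.
Fe²⁺ is present, so ElnW is active.
With repressor ElnW bound, *temG* is not transcribed.
→ *temG* is OFF in B.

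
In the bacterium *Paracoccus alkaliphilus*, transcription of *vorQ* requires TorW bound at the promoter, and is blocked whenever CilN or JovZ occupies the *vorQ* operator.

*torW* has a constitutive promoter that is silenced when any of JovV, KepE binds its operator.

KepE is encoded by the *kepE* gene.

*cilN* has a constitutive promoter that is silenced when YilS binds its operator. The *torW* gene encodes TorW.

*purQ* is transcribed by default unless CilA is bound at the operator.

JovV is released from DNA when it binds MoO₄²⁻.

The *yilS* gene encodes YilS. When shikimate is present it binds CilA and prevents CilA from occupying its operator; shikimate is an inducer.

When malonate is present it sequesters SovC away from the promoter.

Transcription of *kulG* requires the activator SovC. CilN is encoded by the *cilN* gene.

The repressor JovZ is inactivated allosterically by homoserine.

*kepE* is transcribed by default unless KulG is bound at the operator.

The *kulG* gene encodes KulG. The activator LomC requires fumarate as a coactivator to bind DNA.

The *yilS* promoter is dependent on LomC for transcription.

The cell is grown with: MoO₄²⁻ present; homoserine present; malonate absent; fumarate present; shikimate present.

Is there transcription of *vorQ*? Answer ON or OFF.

MoO₄²⁻ is present, so JovV is inactive.
Malonate is absent, so SovC is active.
No repressor is bound and SovC is active, so *kulG* is transcribed.
So KulG is produced and active.
With repressor KulG bound, *kepE* is not transcribed.
So KepE is not produced.
With no repressor bound, *torW* is transcribed.
So TorW is produced and active.
Fumarate is present, so LomC is active.
No repressor is bound and LomC is active, so *yilS* is transcribed.
So YilS is produced and active.
With repressor YilS bound, *cilN* is not transcribed.
So CilN is not produced.
Homoserine is present, so JovZ is inactive.
No repressor is bound and TorW is active, so *vorQ* is transcribed.

ON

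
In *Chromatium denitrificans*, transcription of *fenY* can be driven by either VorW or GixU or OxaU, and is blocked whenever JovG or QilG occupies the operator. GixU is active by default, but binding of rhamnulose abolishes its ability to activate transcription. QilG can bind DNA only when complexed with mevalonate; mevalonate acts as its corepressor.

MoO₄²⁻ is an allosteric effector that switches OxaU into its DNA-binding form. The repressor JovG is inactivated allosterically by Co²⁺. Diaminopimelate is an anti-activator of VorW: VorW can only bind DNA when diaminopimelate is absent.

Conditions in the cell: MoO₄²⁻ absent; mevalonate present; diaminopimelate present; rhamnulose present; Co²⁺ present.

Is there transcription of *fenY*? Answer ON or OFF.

OFF

Co²⁺ is present, so JovG is inactive.
Diaminopimelate is present, so VorW is inactive.
Mevalonate is present, so QilG is active.
Rhamnulose is present, so GixU is inactive.
MoO₄²⁻ is absent, so OxaU is inactive.
With repressor QilG bound, *fenY* is not transcribed.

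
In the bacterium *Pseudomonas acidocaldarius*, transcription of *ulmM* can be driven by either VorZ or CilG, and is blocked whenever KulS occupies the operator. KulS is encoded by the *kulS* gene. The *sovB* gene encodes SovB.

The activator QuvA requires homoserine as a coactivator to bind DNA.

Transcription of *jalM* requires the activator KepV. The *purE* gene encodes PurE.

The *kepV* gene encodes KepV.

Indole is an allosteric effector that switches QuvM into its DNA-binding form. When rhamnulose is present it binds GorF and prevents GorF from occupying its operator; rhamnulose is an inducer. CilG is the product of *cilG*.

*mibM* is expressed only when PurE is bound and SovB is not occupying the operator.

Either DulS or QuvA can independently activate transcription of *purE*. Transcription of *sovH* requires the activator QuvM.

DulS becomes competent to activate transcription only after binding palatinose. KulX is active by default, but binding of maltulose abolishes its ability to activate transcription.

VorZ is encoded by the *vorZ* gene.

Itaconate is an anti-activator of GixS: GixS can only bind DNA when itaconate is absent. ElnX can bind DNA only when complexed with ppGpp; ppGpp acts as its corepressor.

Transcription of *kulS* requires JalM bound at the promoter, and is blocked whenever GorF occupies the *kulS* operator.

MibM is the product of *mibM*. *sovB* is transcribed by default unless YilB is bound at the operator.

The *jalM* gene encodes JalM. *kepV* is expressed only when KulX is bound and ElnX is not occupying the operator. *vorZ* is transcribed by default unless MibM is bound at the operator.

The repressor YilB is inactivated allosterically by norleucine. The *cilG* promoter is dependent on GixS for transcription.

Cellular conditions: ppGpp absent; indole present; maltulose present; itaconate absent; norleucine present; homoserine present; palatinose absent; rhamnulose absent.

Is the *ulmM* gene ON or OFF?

ON

Norleucine is present, so YilB is inactive.
With no repressor bound, *sovB* is transcribed.
So SovB is produced and active.
Palatinose is absent, so DulS is inactive.
Homoserine is present, so QuvA is active.
Activator QuvA is present, so *purE* is transcribed.
So PurE is produced and active.
With repressor SovB bound, *mibM* is not transcribed.
So MibM is not produced.
With no repressor bound, *vorZ* is transcribed.
So VorZ is produced and active.
Rhamnulose is absent, so GorF is active.
ppGpp is absent, so ElnX is inactive.
Maltulose is present, so KulX is inactive.
Required activator KulX is absent, so *kepV* is not transcribed.
So KepV is not produced.
Required activator KepV is absent, so *jalM* is not transcribed.
So JalM is not produced.
With repressor GorF bound, *kulS* is not transcribed.
So KulS is not produced.
Itaconate is absent, so GixS is active.
No repressor is bound and GixS is active, so *cilG* is transcribed.
So CilG is produced and active.
Activator VorZ is present, so *ulmM* is transcribed.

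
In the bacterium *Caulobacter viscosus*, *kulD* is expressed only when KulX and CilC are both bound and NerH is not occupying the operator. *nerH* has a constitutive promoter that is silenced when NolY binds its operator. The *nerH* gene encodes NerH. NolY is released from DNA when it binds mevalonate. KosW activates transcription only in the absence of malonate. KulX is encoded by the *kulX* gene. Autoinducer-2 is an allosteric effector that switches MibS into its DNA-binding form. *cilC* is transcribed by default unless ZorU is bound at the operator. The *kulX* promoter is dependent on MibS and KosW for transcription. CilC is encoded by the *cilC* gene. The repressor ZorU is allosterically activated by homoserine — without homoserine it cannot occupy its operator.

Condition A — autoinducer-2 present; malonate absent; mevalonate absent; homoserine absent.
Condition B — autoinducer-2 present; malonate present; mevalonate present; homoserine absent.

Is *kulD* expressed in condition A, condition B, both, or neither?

Condition A:
Autoinducer-2 is present, so MibS is active.
Malonate is absent, so KosW is active.
No repressor is bound and MibS and KosW are active, so *kulX* is transcribed.
So KulX is produced and active.
Mevalonate is absent, so NolY is active.
With repressor NolY bound, *nerH* is not transcribed.
So NerH is not produced.
Homoserine is absent, so ZorU is inactive.
With no repressor bound, *cilC* is transcribed.
So CilC is produced and active.
No repressor is bound and KulX and CilC are active, so *kulD* is transcribed.
→ *kulD* is ON in A.
Condition B:
Autoinducer-2 is present, so MibS is active.
Malonate is present, so KosW is inactive.
Required activator KosW is absent, so *kulX* is not transcribed.
So KulX is not produced.
Mevalonate is present, so NolY is inactive.
With no repressor bound, *nerH* is transcribed.
So NerH is produced and active.
Homoserine is absent, so ZorU is inactive.
With no repressor bound, *cilC* is transcribed.
So CilC is produced and active.
With repressor NerH bound, *kulD* is not transcribed.
→ *kulD* is OFF in B.

A only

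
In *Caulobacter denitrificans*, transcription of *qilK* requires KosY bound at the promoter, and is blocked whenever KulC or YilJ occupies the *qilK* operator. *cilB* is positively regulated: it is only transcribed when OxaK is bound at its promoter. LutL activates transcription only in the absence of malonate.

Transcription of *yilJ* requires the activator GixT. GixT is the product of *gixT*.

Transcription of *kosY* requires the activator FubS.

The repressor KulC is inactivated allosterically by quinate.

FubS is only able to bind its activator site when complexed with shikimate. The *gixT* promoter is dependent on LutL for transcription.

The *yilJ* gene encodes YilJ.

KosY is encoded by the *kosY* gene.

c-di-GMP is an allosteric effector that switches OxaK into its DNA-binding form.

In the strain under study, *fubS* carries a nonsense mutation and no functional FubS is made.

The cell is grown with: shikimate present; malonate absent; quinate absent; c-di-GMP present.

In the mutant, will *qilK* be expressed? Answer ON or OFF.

Quinate is absent, so KulC is active.
FubS is non-functional in this strain, so it has no effect.
Required activator FubS is absent, so *kosY* is not transcribed.
So KosY is not produced.
Malonate is absent, so LutL is active.
No repressor is bound and LutL is active, so *gixT* is transcribed.
So GixT is produced and active.
No repressor is bound and GixT is active, so *yilJ* is transcribed.
So YilJ is produced and active.
With repressor KulC bound, *qilK* is not transcribed.

OFF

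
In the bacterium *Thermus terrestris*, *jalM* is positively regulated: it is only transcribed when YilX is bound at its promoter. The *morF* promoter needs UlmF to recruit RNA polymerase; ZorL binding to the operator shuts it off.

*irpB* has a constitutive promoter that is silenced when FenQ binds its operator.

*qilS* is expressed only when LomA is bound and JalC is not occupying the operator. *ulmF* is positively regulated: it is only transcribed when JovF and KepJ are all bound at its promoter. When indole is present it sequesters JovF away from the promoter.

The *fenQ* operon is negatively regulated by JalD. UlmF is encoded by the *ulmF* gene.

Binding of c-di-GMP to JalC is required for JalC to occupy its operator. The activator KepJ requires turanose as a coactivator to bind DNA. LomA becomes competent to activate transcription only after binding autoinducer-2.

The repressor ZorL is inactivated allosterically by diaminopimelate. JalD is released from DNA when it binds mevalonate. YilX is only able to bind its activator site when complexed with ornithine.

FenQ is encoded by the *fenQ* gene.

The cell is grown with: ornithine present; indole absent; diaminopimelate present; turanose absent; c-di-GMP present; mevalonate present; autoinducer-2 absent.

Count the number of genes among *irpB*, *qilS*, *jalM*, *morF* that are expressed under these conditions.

Mevalonate is present, so JalD is inactive.
With no repressor bound, *fenQ* is transcribed.
So FenQ is produced and active.
With repressor FenQ bound, *irpB* is not transcribed.
→ *irpB* is OFF.
c-di-GMP is present, so JalC is active.
Autoinducer-2 is absent, so LomA is inactive.
With repressor JalC bound, *qilS* is not transcribed.
→ *qilS* is OFF.
Ornithine is present, so YilX is active.
No repressor is bound and YilX is active, so *jalM* is transcribed.
→ *jalM* is ON.
Indole is absent, so JovF is active.
Turanose is absent, so KepJ is inactive.
Required activator KepJ is absent, so *ulmF* is not transcribed.
So UlmF is not produced.
Diaminopimelate is present, so ZorL is inactive.
Required activator UlmF is absent, so *morF* is not transcribed.
→ *morF* is OFF.
1 of the 4 genes is transcribed.

1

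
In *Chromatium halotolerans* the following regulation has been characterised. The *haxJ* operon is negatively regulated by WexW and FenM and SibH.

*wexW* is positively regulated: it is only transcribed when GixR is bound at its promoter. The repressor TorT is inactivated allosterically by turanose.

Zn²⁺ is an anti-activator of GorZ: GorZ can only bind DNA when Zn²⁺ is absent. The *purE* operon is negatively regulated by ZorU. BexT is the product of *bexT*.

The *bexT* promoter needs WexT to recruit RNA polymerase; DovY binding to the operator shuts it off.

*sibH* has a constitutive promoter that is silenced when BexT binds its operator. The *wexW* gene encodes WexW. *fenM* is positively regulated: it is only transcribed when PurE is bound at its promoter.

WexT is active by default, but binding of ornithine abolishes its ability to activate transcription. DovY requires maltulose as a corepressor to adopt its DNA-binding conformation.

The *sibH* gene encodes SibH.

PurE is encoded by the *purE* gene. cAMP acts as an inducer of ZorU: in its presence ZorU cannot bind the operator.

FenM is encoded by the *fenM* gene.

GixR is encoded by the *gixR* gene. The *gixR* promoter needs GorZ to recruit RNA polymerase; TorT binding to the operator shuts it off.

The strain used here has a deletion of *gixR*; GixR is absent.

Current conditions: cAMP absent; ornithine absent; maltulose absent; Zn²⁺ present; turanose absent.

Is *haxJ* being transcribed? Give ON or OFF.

GixR is non-functional in this strain, so it has no effect.
Required activator GixR is absent, so *wexW* is not transcribed.
So WexW is not produced.
cAMP is absent, so ZorU is active.
With repressor ZorU bound, *purE* is not transcribed.
So PurE is not produced.
Required activator PurE is absent, so *fenM* is not transcribed.
So FenM is not produced.
Ornithine is absent, so WexT is active.
Maltulose is absent, so DovY is inactive.
No repressor is bound and WexT is active, so *bexT* is transcribed.
So BexT is produced and active.
With repressor BexT bound, *sibH* is not transcribed.
So SibH is not produced.
With no repressor bound, *haxJ* is transcribed.

ON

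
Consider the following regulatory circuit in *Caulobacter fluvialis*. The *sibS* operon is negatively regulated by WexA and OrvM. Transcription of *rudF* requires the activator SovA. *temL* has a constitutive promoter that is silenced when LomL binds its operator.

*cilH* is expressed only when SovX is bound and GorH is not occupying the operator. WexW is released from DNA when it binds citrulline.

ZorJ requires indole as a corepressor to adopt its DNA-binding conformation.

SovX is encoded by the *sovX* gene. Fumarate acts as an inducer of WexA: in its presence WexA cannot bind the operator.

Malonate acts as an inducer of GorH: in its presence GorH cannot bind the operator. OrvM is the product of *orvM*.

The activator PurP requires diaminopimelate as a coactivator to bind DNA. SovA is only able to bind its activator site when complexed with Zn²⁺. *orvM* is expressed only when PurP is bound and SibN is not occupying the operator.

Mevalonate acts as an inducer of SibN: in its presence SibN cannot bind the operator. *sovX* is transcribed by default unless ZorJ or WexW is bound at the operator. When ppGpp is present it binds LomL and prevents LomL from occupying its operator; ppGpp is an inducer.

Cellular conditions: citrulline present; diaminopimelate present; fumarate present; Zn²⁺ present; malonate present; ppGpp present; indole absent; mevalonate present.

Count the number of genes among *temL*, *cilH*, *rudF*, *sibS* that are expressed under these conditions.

ppGpp is present, so LomL is inactive.
With no repressor bound, *temL* is transcribed.
→ *temL* is ON.
Malonate is present, so GorH is inactive.
Indole is absent, so ZorJ is inactive.
Citrulline is present, so WexW is inactive.
With no repressor bound, *sovX* is transcribed.
So SovX is produced and active.
No repressor is bound and SovX is active, so *cilH* is transcribed.
→ *cilH* is ON.
Zn²⁺ is present, so SovA is active.
No repressor is bound and SovA is active, so *rudF* is transcribed.
→ *rudF* is ON.
Fumarate is present, so WexA is inactive.
Mevalonate is present, so SibN is inactive.
Diaminopimelate is present, so PurP is active.
No repressor is bound and PurP is active, so *orvM* is transcribed.
So OrvM is produced and active.
With repressor OrvM bound, *sibS* is not transcribed.
→ *sibS* is OFF.
3 of the 4 genes are transcribed.

3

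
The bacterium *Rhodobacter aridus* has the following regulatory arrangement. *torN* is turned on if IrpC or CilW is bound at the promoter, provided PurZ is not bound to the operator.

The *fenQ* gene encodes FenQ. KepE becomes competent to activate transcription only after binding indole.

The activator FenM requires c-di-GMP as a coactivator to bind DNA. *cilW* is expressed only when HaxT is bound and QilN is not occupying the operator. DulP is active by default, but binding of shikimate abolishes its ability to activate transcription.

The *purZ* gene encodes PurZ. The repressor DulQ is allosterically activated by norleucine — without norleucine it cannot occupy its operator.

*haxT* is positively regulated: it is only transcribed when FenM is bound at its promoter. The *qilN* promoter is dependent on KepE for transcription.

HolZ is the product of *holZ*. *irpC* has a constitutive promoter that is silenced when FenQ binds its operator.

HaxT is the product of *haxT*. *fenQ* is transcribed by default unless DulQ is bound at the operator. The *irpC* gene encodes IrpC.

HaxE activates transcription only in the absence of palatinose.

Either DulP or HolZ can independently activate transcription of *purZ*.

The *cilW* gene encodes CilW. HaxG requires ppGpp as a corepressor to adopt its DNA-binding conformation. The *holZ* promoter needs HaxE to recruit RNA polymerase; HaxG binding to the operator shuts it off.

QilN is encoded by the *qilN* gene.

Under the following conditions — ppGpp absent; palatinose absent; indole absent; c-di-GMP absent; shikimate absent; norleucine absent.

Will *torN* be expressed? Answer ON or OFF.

Shikimate is absent, so DulP is active.
Palatinose is absent, so HaxE is active.
ppGpp is absent, so HaxG is inactive.
No repressor is bound and HaxE is active, so *holZ* is transcribed.
So HolZ is produced and active.
Activator DulP is present, so *purZ* is transcribed.
So PurZ is produced and active.
Norleucine is absent, so DulQ is inactive.
With no repressor bound, *fenQ* is transcribed.
So FenQ is produced and active.
With repressor FenQ bound, *irpC* is not transcribed.
So IrpC is not produced.
Indole is absent, so KepE is inactive.
Required activator KepE is absent, so *qilN* is not transcribed.
So QilN is not produced.
c-di-GMP is absent, so FenM is inactive.
Required activator FenM is absent, so *haxT* is not transcribed.
So HaxT is not produced.
Required activator HaxT is absent, so *cilW* is not transcribed.
So CilW is not produced.
With repressor PurZ bound, *torN* is not transcribed.

OFF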